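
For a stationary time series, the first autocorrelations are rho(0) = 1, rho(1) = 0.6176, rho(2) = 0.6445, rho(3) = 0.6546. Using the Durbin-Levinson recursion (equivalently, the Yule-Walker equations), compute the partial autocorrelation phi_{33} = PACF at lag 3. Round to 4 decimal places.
\phi_{33} = 0.3221

The PACF at lag k is phi_{kk}, the last component of the solution
to the Yule-Walker system G_k phi = r_k where
  (G_k)_{ij} = rho(|i - j|), (r_k)_i = rho(i), i,j = 1..k.
Equivalently, Durbin-Levinson gives phi_{kk} iteratively:
  phi_{11} = rho(1)
  phi_{kk} = [rho(k) - sum_{j=1..k-1} phi_{k-1,j} rho(k-j)]
            / [1 - sum_{j=1..k-1} phi_{k-1,j} rho(j)],
  phi_{k,j} = phi_{k-1,j} - phi_{kk} phi_{k-1,k-j},  j = 1..k-1.
Step k = 1:
  phi_11 = rho(1) = 0.6176.
Step k = 2:
  phi_22 = [rho(2) - phi_11 rho(1)] / [1 - phi_11 rho(1)] = [0.6445 - (0.6176)(0.6176)] / [1 - (0.6176)(0.6176)]
         = 0.26307024 / 0.61857024 = 0.425288.
  Update: phi_21 = phi_11 - phi_22 phi_11 = 0.6176 - (0.425288)(0.6176) = 0.354942.
Step k = 3:
  phi_33 = [rho(3) - phi_21 rho(2) - phi_22 rho(1)] / [1 - phi_21 rho(1) - phi_22 rho(2)]
    numerator   = 0.6546 - (0.354942)(0.6445) - (0.425288)(0.6176) = 0.16318202
    denominator = 1 - (0.354942)(0.6176) - (0.425288)(0.6445) = 0.50668973
  phi_33 = 0.16318202 / 0.50668973 = 0.3221.
Therefore phi_{33} = 0.3221.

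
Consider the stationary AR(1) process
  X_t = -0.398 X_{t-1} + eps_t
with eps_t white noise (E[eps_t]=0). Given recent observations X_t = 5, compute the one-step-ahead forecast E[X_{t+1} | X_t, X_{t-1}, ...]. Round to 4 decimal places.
E[X_{t+1} \mid \mathcal F_t] = -1.9900

For an AR(p) model X_t = c + sum_i phi_i X_{t-i} + eps_t, the
one-step-ahead conditional mean is
  E[X_{t+1} | X_t, ...] = c + sum_i phi_i X_{t+1-i}.
Substitute known values:
  E[X_{t+1} | ...] = (-0.398) * (5)
                   = -1.9900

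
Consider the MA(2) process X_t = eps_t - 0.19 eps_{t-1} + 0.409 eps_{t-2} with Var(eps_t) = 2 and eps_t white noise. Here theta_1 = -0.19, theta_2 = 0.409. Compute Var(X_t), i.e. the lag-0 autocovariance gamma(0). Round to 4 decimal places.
\gamma(0) = 2.4068

For an MA(q) process X_t = eps_t + sum_i theta_i eps_{t-i} with
Var(eps_t) = sigma^2, the variance is
  gamma(0) = sigma^2 * (1 + sum_i theta_i^2).
  sum_i theta_i^2 = (-0.19)^2 + (0.409)^2 = 0.0361 + 0.167281 = 0.203381.
  gamma(0) = 2 * (1 + 0.203381) = 2 * 1.203381 = 2.406762, which rounds to 2.4068.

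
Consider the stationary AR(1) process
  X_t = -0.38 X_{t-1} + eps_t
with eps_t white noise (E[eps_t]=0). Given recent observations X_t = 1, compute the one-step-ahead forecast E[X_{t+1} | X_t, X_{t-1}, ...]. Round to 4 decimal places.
E[X_{t+1} \mid \mathcal F_t] = -0.3800

For an AR(p) model X_t = c + sum_i phi_i X_{t-i} + eps_t, the
one-step-ahead conditional mean is
  E[X_{t+1} | X_t, ...] = c + sum_i phi_i X_{t+1-i}.
Substitute known values:
  E[X_{t+1} | ...] = (-0.38) * (1)
                   = -0.3800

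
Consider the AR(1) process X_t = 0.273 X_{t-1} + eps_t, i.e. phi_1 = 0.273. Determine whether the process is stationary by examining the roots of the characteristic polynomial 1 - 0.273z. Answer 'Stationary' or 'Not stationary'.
\text{Stationary}

The AR(p) characteristic polynomial is P(z) = 1 - 0.273z.
Stationarity requires all roots to lie outside the unit circle, i.e. |z| > 1 for every root.
This is linear in z: 1 + (-0.273) z = 0  =>  z = -1/(-0.273) = 3.663004,  |z| = 3.663004.
Moduli of all roots: 3.6630.
All moduli strictly greater than 1? Yes.
Verdict: Stationary.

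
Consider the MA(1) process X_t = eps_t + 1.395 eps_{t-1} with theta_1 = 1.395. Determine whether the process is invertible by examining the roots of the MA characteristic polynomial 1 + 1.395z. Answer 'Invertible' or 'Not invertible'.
\text{Not invertible}

The MA(q) characteristic polynomial is P(z) = 1 + 1.395z.
Invertibility requires all roots to lie outside the unit circle, i.e. |z| > 1 for every root.
This is linear in z: 1 + (1.395) z = 0  =>  z = -1/(1.395) = -0.716846,  |z| = 0.716846.
Moduli of all roots: 0.7168.
All moduli strictly greater than 1? No.
Verdict: Not invertible.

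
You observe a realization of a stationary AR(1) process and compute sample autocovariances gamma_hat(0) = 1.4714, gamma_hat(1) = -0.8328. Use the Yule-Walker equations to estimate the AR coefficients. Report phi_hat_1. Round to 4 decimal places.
\hat\phi_{1} = -0.5660

The Yule-Walker equations for an AR(p) process read, in matrix form,
  Gamma_p phi = r_p,   with   (Gamma_p)_{ij} = gamma(|i - j|),
                       (r_p)_i = gamma(i),   i,j = 1..p.
Substitute the sample gammas (Toeplitz matrix and right-hand side of size 1):
  Gamma_p = [[1.4714]]
  r_p     = [-0.8328]
With p = 1 this is the single equation gamma(0) phi_1 = gamma(1):
  phi_hat_1 = gamma(1) / gamma(0) = -0.8328 / 1.4714 = -0.5660.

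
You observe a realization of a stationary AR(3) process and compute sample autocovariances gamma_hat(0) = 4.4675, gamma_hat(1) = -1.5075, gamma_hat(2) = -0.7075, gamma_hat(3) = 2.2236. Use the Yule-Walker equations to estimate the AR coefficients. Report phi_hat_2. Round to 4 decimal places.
\hat\phi_{2} = -0.1290

The Yule-Walker equations for an AR(p) process read, in matrix form,
  Gamma_p phi = r_p,   with   (Gamma_p)_{ij} = gamma(|i - j|),
                       (r_p)_i = gamma(i),   i,j = 1..p.
Substitute the sample gammas (Toeplitz matrix and right-hand side of size 3):
  Gamma_p = [[4.4675, -1.5075, -0.7075], [-1.5075, 4.4675, -1.5075], [-0.7075, -1.5075, 4.4675]]
  r_p     = [-1.5075, -0.7075, 2.2236]
Written out (R1..R3):
  (R1) 4.4675 phi_1 - 1.5075 phi_2 - 0.7075 phi_3 = -1.5075
  (R2) -1.5075 phi_1 + 4.4675 phi_2 - 1.5075 phi_3 = -0.7075
  (R3) -0.7075 phi_1 - 1.5075 phi_2 + 4.4675 phi_3 = 2.2236
Gaussian elimination:
  R2 <- R2 - (-1.5075/4.4675) R1 = R2 - (-0.337437) R1:  3.958814 phi_2 - 1.746237 phi_3 = -1.216186
  R3 <- R3 - (-0.7075/4.4675) R1 = R3 - (-0.158366) R1:  -1.746237 phi_2 + 4.355456 phi_3 = 1.984863
  R3 <- R3 - (-1.746237/3.958814) R2 = R3 - (-0.441101) R2:  3.585189 phi_3 = 1.448402
Back-substitution:
  phi_hat_3 = 1.448402 / 3.585189 = 0.403996
  phi_hat_2 = (-1.216186 - (-1.746237)(0.403996)) / 3.958814 = -0.129007
  phi_hat_1 = (-1.5075 - (-1.5075)(-0.129007) - (-0.7075)(0.403996)) / 4.4675 = -0.316989
So phi_hat = [-0.3170, -0.1290, 0.4040].
Therefore phi_hat_2 = -0.1290.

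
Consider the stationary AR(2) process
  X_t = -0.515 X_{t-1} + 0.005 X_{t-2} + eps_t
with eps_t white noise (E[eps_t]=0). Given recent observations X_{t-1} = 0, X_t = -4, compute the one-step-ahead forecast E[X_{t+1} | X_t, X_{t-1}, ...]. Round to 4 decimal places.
E[X_{t+1} \mid \mathcal F_t] = 2.0600

For an AR(p) model X_t = c + sum_i phi_i X_{t-i} + eps_t, the
one-step-ahead conditional mean is
  E[X_{t+1} | X_t, ...] = c + sum_i phi_i X_{t+1-i}.
Substitute known values:
  E[X_{t+1} | ...] = (-0.515) * (-4) + (0.005) * (0)
                   = 2.0600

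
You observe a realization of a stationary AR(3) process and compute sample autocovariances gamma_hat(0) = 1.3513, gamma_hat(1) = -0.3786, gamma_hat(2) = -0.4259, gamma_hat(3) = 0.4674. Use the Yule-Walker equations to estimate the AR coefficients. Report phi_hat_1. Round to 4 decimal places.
\hat\phi_{1} = -0.3431

The Yule-Walker equations for an AR(p) process read, in matrix form,
  Gamma_p phi = r_p,   with   (Gamma_p)_{ij} = gamma(|i - j|),
                       (r_p)_i = gamma(i),   i,j = 1..p.
Substitute the sample gammas (Toeplitz matrix and right-hand side of size 3):
  Gamma_p = [[1.3513, -0.3786, -0.4259], [-0.3786, 1.3513, -0.3786], [-0.4259, -0.3786, 1.3513]]
  r_p     = [-0.3786, -0.4259, 0.4674]
Written out (R1..R3):
  (R1) 1.3513 phi_1 - 0.3786 phi_2 - 0.4259 phi_3 = -0.3786
  (R2) -0.3786 phi_1 + 1.3513 phi_2 - 0.3786 phi_3 = -0.4259
  (R3) -0.4259 phi_1 - 0.3786 phi_2 + 1.3513 phi_3 = 0.4674
Gaussian elimination:
  R2 <- R2 - (-0.3786/1.3513) R1 = R2 - (-0.280175) R1:  1.245226 phi_2 - 0.497926 phi_3 = -0.531974
  R3 <- R3 - (-0.4259/1.3513) R1 = R3 - (-0.315178) R1:  -0.497926 phi_2 + 1.217066 phi_3 = 0.348074
  R3 <- R3 - (-0.497926/1.245226) R2 = R3 - (-0.399868) R2:  1.017961 phi_3 = 0.135354
Back-substitution:
  phi_hat_3 = 0.135354 / 1.017961 = 0.132966
  phi_hat_2 = (-0.531974 - (-0.497926)(0.132966)) / 1.245226 = -0.374042
  phi_hat_1 = (-0.3786 - (-0.3786)(-0.374042) - (-0.4259)(0.132966)) / 1.3513 = -0.343064
So phi_hat = [-0.3431, -0.3740, 0.1330].
Therefore phi_hat_1 = -0.3431.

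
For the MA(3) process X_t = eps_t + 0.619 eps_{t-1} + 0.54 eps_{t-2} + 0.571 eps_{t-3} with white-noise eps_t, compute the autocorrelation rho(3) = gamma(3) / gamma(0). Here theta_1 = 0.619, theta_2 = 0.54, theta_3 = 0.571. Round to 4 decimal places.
\rho(3) = 0.2854

For an MA(q) process with theta_0 = 1, the autocovariance is
  gamma(k) = sigma^2 * sum_{i=0..q-k} theta_i * theta_{i+k},
and rho(k) = gamma(k) / gamma(0). Sigma^2 cancels.
  numerator   = (1)*(0.571) = 0.571.
  denominator = (1)^2 + (0.619)^2 + (0.54)^2 + (0.571)^2 = 2.000802.
  rho(3) = 0.571 / 2.000802 = 0.2854.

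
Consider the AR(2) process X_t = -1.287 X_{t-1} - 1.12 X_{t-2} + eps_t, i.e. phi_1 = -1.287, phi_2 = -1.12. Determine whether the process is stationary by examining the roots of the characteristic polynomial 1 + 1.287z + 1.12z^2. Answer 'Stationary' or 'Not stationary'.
\text{Not stationary}

The AR(p) characteristic polynomial is P(z) = 1 + 1.287z + 1.12z^2.
Stationarity requires all roots to lie outside the unit circle, i.e. |z| > 1 for every root.
Set 1 + (1.287) z + (1.12) z^2 = 0, i.e. a z^2 + b z + c = 0 with a = 1.12, b = 1.287, c = 1.
Discriminant D = b^2 - 4ac = (1.287)^2 - 4*(1.12)*1 = 1.656369 - (4.48) = -2.823631.
D < 0, so the roots are the complex-conjugate pair z = (-b +/- i sqrt(-D)) / (2a) = -0.5746 +/- 0.7502i.
For a conjugate pair |z|^2 = z * conj(z) = (product of roots) = c/a = 1/(1.12) = 0.892857, so |z| = sqrt(0.892857) = 0.9449 for both roots.
Moduli of all roots: 0.9449, 0.9449.
All moduli strictly greater than 1? No.
Verdict: Not stationary.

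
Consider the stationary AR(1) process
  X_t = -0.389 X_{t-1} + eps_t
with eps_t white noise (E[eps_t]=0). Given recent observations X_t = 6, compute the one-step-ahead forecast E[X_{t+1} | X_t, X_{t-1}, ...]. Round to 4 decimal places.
E[X_{t+1} \mid \mathcal F_t] = -2.3340

For an AR(p) model X_t = c + sum_i phi_i X_{t-i} + eps_t, the
one-step-ahead conditional mean is
  E[X_{t+1} | X_t, ...] = c + sum_i phi_i X_{t+1-i}.
Substitute known values:
  E[X_{t+1} | ...] = (-0.389) * (6)
                   = -2.3340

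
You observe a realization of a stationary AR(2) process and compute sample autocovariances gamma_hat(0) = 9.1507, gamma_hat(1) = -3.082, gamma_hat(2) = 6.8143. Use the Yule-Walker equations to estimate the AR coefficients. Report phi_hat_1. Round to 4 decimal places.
\hat\phi_{1} = -0.0970

The Yule-Walker equations for an AR(p) process read, in matrix form,
  Gamma_p phi = r_p,   with   (Gamma_p)_{ij} = gamma(|i - j|),
                       (r_p)_i = gamma(i),   i,j = 1..p.
Substitute the sample gammas (Toeplitz matrix and right-hand side of size 2):
  Gamma_p = [[9.1507, -3.082], [-3.082, 9.1507]]
  r_p     = [-3.082, 6.8143]
Written out:
  9.1507 phi_1 - 3.082 phi_2 = -3.082
  -3.082 phi_1 + 9.1507 phi_2 = 6.8143
Solve by Cramer's rule:
  det = gamma(0)^2 - gamma(1)^2 = (9.1507)^2 - (-3.082)^2 = 83.73531049 - 9.498724 = 74.23658649
  phi_hat_1 = [gamma(1) gamma(0) - gamma(1) gamma(2)] / det = [(-3.082)(9.1507) - (-3.082)(6.8143)] / 74.23658649 = -7.2007848 / 74.23658649 = -0.097
  phi_hat_2 = [gamma(0) gamma(2) - gamma(1)^2] / det = [(9.1507)(6.8143) - (-3.082)^2] / 74.23658649 = 52.85689101 / 74.23658649 = 0.712
So phi_hat = [-0.0970, 0.7120].
Therefore phi_hat_1 = -0.0970.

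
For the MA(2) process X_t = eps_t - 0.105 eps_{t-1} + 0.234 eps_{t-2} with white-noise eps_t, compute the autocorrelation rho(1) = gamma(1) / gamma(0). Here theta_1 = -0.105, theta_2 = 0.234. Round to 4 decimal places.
\rho(1) = -0.1216

For an MA(q) process with theta_0 = 1, the autocovariance is
  gamma(k) = sigma^2 * sum_{i=0..q-k} theta_i * theta_{i+k},
and rho(k) = gamma(k) / gamma(0). Sigma^2 cancels.
  numerator   = (1)*(-0.105) + (-0.105)*(0.234) = -0.12957.
  denominator = (1)^2 + (-0.105)^2 + (0.234)^2 = 1.065781.
  rho(1) = -0.12957 / 1.065781 = -0.1216.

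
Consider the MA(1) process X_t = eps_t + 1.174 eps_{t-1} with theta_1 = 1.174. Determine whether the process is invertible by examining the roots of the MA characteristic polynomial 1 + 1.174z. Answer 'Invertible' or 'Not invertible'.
\text{Not invertible}

The MA(q) characteristic polynomial is P(z) = 1 + 1.174z.
Invertibility requires all roots to lie outside the unit circle, i.e. |z| > 1 for every root.
This is linear in z: 1 + (1.174) z = 0  =>  z = -1/(1.174) = -0.851789,  |z| = 0.851789.
Moduli of all roots: 0.8518.
All moduli strictly greater than 1? No.
Verdict: Not invertible.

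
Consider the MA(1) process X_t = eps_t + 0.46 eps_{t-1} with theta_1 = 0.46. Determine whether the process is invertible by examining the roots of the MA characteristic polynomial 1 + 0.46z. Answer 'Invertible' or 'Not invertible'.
\text{Invertible}

The MA(q) characteristic polynomial is P(z) = 1 + 0.46z.
Invertibility requires all roots to lie outside the unit circle, i.e. |z| > 1 for every root.
This is linear in z: 1 + (0.46) z = 0  =>  z = -1/(0.46) = -2.173913,  |z| = 2.173913.
Moduli of all roots: 2.1739.
All moduli strictly greater than 1? Yes.
Verdict: Invertible.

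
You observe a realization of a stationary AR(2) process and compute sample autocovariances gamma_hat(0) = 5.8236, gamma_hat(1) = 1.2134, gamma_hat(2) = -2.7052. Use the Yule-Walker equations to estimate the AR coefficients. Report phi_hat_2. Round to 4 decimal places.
\hat\phi_{2} = -0.5310

The Yule-Walker equations for an AR(p) process read, in matrix form,
  Gamma_p phi = r_p,   with   (Gamma_p)_{ij} = gamma(|i - j|),
                       (r_p)_i = gamma(i),   i,j = 1..p.
Substitute the sample gammas (Toeplitz matrix and right-hand side of size 2):
  Gamma_p = [[5.8236, 1.2134], [1.2134, 5.8236]]
  r_p     = [1.2134, -2.7052]
Written out:
  5.8236 phi_1 + 1.2134 phi_2 = 1.2134
  1.2134 phi_1 + 5.8236 phi_2 = -2.7052
Solve by Cramer's rule:
  det = gamma(0)^2 - gamma(1)^2 = (5.8236)^2 - (1.2134)^2 = 33.91431696 - 1.47233956 = 32.4419774
  phi_hat_1 = [gamma(1) gamma(0) - gamma(1) gamma(2)] / det = [(1.2134)(5.8236) - (1.2134)(-2.7052)] / 32.4419774 = 10.34884592 / 32.4419774 = 0.319
  phi_hat_2 = [gamma(0) gamma(2) - gamma(1)^2] / det = [(5.8236)(-2.7052) - (1.2134)^2] / 32.4419774 = -17.22634228 / 32.4419774 = -0.531
So phi_hat = [0.3190, -0.5310].
Therefore phi_hat_2 = -0.5310.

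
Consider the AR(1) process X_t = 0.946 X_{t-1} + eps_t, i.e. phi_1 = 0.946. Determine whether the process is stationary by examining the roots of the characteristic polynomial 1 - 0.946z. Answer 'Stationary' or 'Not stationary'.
\text{Stationary}

The AR(p) characteristic polynomial is P(z) = 1 - 0.946z.
Stationarity requires all roots to lie outside the unit circle, i.e. |z| > 1 for every root.
This is linear in z: 1 + (-0.946) z = 0  =>  z = -1/(-0.946) = 1.057082,  |z| = 1.057082.
Moduli of all roots: 1.0571.
All moduli strictly greater than 1? Yes.
Verdict: Stationary.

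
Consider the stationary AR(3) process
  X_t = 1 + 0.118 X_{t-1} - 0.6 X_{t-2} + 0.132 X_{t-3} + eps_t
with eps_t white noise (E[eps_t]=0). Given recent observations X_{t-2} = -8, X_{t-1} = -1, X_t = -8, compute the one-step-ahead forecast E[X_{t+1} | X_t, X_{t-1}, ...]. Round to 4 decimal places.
E[X_{t+1} \mid \mathcal F_t] = -0.4000

For an AR(p) model X_t = c + sum_i phi_i X_{t-i} + eps_t, the
one-step-ahead conditional mean is
  E[X_{t+1} | X_t, ...] = c + sum_i phi_i X_{t+1-i}.
Substitute known values:
  E[X_{t+1} | ...] = 1 + (0.118) * (-8) + (-0.6) * (-1) + (0.132) * (-8)
                   = -0.4000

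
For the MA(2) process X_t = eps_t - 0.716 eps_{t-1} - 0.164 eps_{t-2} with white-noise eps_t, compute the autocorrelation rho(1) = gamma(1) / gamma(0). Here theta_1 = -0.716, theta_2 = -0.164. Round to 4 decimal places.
\rho(1) = -0.3888

For an MA(q) process with theta_0 = 1, the autocovariance is
  gamma(k) = sigma^2 * sum_{i=0..q-k} theta_i * theta_{i+k},
and rho(k) = gamma(k) / gamma(0). Sigma^2 cancels.
  numerator   = (1)*(-0.716) + (-0.716)*(-0.164) = -0.598576.
  denominator = (1)^2 + (-0.716)^2 + (-0.164)^2 = 1.539552.
  rho(1) = -0.598576 / 1.539552 = -0.3888.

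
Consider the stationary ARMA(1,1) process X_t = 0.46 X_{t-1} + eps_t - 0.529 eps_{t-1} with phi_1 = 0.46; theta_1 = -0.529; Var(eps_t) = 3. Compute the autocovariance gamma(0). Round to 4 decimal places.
\gamma(0) = 3.0181

Multiply the model equation by X_{t-k} and take expectations. With theta_0 = psi_0 = 1 and psi_j the MA(infinity) weights, this gives
  gamma(k) - sum_i phi_i gamma(k-i) = c_k,
  c_k = sigma^2 * sum_{j=k..q} theta_j psi_{j-k}   (c_k = 0 for k > q),
using gamma(-m) = gamma(m).
psi-weights needed (psi_j = theta_j + sum_i phi_i psi_{j-i}):
  psi_1 = theta_1 + phi_1 = -0.529 + (0.46) = -0.069
Right-hand sides:
  c_0 = sigma^2 (1 + theta_1 psi_1) = 3 * (1 + (-0.529)(-0.069)) = 3 * 1.036501 = 3.109503
  c_1 = sigma^2 theta_1 = 3 * (-0.529) = -1.587
  c_2 = 0
Equations for k = 0 and k = 1 (AR order 1):
  gamma(0) = phi_1 gamma(1) + c_0
  gamma(1) = phi_1 gamma(0) + c_1
Substituting the second into the first: gamma(0) (1 - phi_1^2) = c_0 + phi_1 c_1, so
  gamma(0) = (c_0 + phi_1 c_1) / (1 - phi_1^2) = (3.109503 + (0.46)(-1.587)) / (1 - (0.46)^2) = 2.379483 / 0.7884 = 3.018116.
Therefore gamma(0) = 3.0181 (to 4 decimal places).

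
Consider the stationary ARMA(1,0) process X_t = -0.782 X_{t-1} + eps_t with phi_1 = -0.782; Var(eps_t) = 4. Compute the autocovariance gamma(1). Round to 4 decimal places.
\gamma(1) = -8.0520

Multiply the model equation by X_{t-k} and take expectations. With theta_0 = psi_0 = 1 and psi_j the MA(infinity) weights, this gives
  gamma(k) - sum_i phi_i gamma(k-i) = c_k,
  c_k = sigma^2 * sum_{j=k..q} theta_j psi_{j-k}   (c_k = 0 for k > q),
using gamma(-m) = gamma(m).
Pure AR (q = 0): c_0 = sigma^2 = 4, c_k = 0 for k >= 1.
Equations for k = 0 and k = 1 (AR order 1):
  gamma(0) = phi_1 gamma(1) + c_0
  gamma(1) = phi_1 gamma(0) + c_1
Substituting the second into the first: gamma(0) (1 - phi_1^2) = c_0 + phi_1 c_1, so
  gamma(0) = c_0 / (1 - phi_1^2) = 4 / (1 - (-0.782)^2) = 4 / 0.388476 = 10.296646.
  gamma(1) = phi_1 gamma(0) = (-0.782)(10.296646) = -8.051977.
Therefore gamma(1) = -8.0520 (to 4 decimal places).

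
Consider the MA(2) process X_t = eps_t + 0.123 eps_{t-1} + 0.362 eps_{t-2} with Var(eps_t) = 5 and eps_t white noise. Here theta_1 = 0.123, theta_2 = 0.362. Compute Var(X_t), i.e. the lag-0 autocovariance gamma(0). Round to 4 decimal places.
\gamma(0) = 5.7309

For an MA(q) process X_t = eps_t + sum_i theta_i eps_{t-i} with
Var(eps_t) = sigma^2, the variance is
  gamma(0) = sigma^2 * (1 + sum_i theta_i^2).
  sum_i theta_i^2 = (0.123)^2 + (0.362)^2 = 0.015129 + 0.131044 = 0.146173.
  gamma(0) = 5 * (1 + 0.146173) = 5 * 1.146173 = 5.730865, which rounds to 5.7309.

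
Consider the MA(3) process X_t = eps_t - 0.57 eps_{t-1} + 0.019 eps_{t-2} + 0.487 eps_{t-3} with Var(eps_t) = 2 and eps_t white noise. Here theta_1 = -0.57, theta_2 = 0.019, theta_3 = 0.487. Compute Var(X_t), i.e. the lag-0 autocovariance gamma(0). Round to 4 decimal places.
\gamma(0) = 3.1249

For an MA(q) process X_t = eps_t + sum_i theta_i eps_{t-i} with
Var(eps_t) = sigma^2, the variance is
  gamma(0) = sigma^2 * (1 + sum_i theta_i^2).
  sum_i theta_i^2 = (-0.57)^2 + (0.019)^2 + (0.487)^2 = 0.3249 + 0.000361 + 0.237169 = 0.56243.
  gamma(0) = 2 * (1 + 0.56243) = 2 * 1.56243 = 3.12486, which rounds to 3.1249.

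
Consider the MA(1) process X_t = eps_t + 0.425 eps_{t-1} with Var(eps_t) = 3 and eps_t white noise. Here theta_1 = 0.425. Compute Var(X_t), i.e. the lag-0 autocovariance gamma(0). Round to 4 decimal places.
\gamma(0) = 3.5419

For an MA(q) process X_t = eps_t + sum_i theta_i eps_{t-i} with
Var(eps_t) = sigma^2, the variance is
  gamma(0) = sigma^2 * (1 + sum_i theta_i^2).
  sum_i theta_i^2 = (0.425)^2 = 0.180625.
  gamma(0) = 3 * (1 + 0.180625) = 3 * 1.180625 = 3.541875, which rounds to 3.5419.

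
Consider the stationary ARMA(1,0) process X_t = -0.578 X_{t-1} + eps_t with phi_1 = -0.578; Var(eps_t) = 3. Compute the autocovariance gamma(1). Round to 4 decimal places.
\gamma(1) = -2.6039

Multiply the model equation by X_{t-k} and take expectations. With theta_0 = psi_0 = 1 and psi_j the MA(infinity) weights, this gives
  gamma(k) - sum_i phi_i gamma(k-i) = c_k,
  c_k = sigma^2 * sum_{j=k..q} theta_j psi_{j-k}   (c_k = 0 for k > q),
using gamma(-m) = gamma(m).
Pure AR (q = 0): c_0 = sigma^2 = 3, c_k = 0 for k >= 1.
Equations for k = 0 and k = 1 (AR order 1):
  gamma(0) = phi_1 gamma(1) + c_0
  gamma(1) = phi_1 gamma(0) + c_1
Substituting the second into the first: gamma(0) (1 - phi_1^2) = c_0 + phi_1 c_1, so
  gamma(0) = c_0 / (1 - phi_1^2) = 3 / (1 - (-0.578)^2) = 3 / 0.665916 = 4.505073.
  gamma(1) = phi_1 gamma(0) = (-0.578)(4.505073) = -2.603932.
Therefore gamma(1) = -2.6039 (to 4 decimal places).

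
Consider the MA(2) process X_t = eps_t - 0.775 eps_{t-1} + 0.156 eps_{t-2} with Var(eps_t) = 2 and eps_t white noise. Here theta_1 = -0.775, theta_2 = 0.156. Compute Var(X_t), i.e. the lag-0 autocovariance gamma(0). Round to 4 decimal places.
\gamma(0) = 3.2499

For an MA(q) process X_t = eps_t + sum_i theta_i eps_{t-i} with
Var(eps_t) = sigma^2, the variance is
  gamma(0) = sigma^2 * (1 + sum_i theta_i^2).
  sum_i theta_i^2 = (-0.775)^2 + (0.156)^2 = 0.600625 + 0.024336 = 0.624961.
  gamma(0) = 2 * (1 + 0.624961) = 2 * 1.624961 = 3.249922, which rounds to 3.2499.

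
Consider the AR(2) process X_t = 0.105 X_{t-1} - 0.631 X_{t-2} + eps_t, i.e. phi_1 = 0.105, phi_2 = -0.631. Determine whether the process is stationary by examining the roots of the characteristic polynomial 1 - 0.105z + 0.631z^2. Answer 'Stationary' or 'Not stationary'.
\text{Stationary}

The AR(p) characteristic polynomial is P(z) = 1 - 0.105z + 0.631z^2.
Stationarity requires all roots to lie outside the unit circle, i.e. |z| > 1 for every root.
Set 1 + (-0.105) z + (0.631) z^2 = 0, i.e. a z^2 + b z + c = 0 with a = 0.631, b = -0.105, c = 1.
Discriminant D = b^2 - 4ac = (-0.105)^2 - 4*(0.631)*1 = 0.011025 - (2.524) = -2.512975.
D < 0, so the roots are the complex-conjugate pair z = (-b +/- i sqrt(-D)) / (2a) = 0.0832 +/- 1.2561i.
For a conjugate pair |z|^2 = z * conj(z) = (product of roots) = c/a = 1/(0.631) = 1.584786, so |z| = sqrt(1.584786) = 1.2589 for both roots.
Moduli of all roots: 1.2589, 1.2589.
All moduli strictly greater than 1? Yes.
Verdict: Stationary.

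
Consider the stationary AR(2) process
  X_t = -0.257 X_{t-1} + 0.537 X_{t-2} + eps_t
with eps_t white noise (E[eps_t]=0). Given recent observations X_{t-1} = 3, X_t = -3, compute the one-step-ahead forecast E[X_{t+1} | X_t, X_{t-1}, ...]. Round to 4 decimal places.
E[X_{t+1} \mid \mathcal F_t] = 2.3820

For an AR(p) model X_t = c + sum_i phi_i X_{t-i} + eps_t, the
one-step-ahead conditional mean is
  E[X_{t+1} | X_t, ...] = c + sum_i phi_i X_{t+1-i}.
Substitute known values:
  E[X_{t+1} | ...] = (-0.257) * (-3) + (0.537) * (3)
                   = 2.3820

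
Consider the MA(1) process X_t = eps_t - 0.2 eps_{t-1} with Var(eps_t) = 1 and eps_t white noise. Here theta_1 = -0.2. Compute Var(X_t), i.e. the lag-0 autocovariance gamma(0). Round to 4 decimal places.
\gamma(0) = 1.0400

For an MA(q) process X_t = eps_t + sum_i theta_i eps_{t-i} with
Var(eps_t) = sigma^2, the variance is
  gamma(0) = sigma^2 * (1 + sum_i theta_i^2).
  sum_i theta_i^2 = (-0.2)^2 = 0.04.
  gamma(0) = 1 * (1 + 0.04) = 1 * 1.04 = 1.04, which rounds to 1.0400.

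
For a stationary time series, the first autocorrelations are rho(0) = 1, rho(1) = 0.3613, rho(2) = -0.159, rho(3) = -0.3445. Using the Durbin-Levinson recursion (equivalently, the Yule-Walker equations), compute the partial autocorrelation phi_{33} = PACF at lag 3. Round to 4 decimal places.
\phi_{33} = -0.1909

The PACF at lag k is phi_{kk}, the last component of the solution
to the Yule-Walker system G_k phi = r_k where
  (G_k)_{ij} = rho(|i - j|), (r_k)_i = rho(i), i,j = 1..k.
Equivalently, Durbin-Levinson gives phi_{kk} iteratively:
  phi_{11} = rho(1)
  phi_{kk} = [rho(k) - sum_{j=1..k-1} phi_{k-1,j} rho(k-j)]
            / [1 - sum_{j=1..k-1} phi_{k-1,j} rho(j)],
  phi_{k,j} = phi_{k-1,j} - phi_{kk} phi_{k-1,k-j},  j = 1..k-1.
Step k = 1:
  phi_11 = rho(1) = 0.3613.
Step k = 2:
  phi_22 = [rho(2) - phi_11 rho(1)] / [1 - phi_11 rho(1)] = [-0.159 - (0.3613)(0.3613)] / [1 - (0.3613)(0.3613)]
         = -0.28953769 / 0.86946231 = -0.333008.
  Update: phi_21 = phi_11 - phi_22 phi_11 = 0.3613 - (-0.333008)(0.3613) = 0.481616.
Step k = 3:
  phi_33 = [rho(3) - phi_21 rho(2) - phi_22 rho(1)] / [1 - phi_21 rho(1) - phi_22 rho(2)]
    numerator   = -0.3445 - (0.481616)(-0.159) - (-0.333008)(0.3613) = -0.1476074
    denominator = 1 - (0.481616)(0.3613) - (-0.333008)(-0.159) = 0.77304401
  phi_33 = -0.1476074 / 0.77304401 = -0.1909.
Therefore phi_{33} = -0.1909.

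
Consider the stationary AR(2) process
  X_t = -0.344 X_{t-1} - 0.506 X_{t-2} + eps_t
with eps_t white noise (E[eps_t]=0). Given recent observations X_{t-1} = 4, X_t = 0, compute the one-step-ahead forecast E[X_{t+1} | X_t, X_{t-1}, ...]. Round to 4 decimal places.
E[X_{t+1} \mid \mathcal F_t] = -2.0240

For an AR(p) model X_t = c + sum_i phi_i X_{t-i} + eps_t, the
one-step-ahead conditional mean is
  E[X_{t+1} | X_t, ...] = c + sum_i phi_i X_{t+1-i}.
Substitute known values:
  E[X_{t+1} | ...] = (-0.344) * (0) + (-0.506) * (4)
                   = -2.0240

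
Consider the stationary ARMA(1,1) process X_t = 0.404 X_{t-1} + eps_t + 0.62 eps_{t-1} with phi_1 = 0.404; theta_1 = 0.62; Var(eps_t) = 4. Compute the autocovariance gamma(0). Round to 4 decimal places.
\gamma(0) = 9.0124

Multiply the model equation by X_{t-k} and take expectations. With theta_0 = psi_0 = 1 and psi_j the MA(infinity) weights, this gives
  gamma(k) - sum_i phi_i gamma(k-i) = c_k,
  c_k = sigma^2 * sum_{j=k..q} theta_j psi_{j-k}   (c_k = 0 for k > q),
using gamma(-m) = gamma(m).
psi-weights needed (psi_j = theta_j + sum_i phi_i psi_{j-i}):
  psi_1 = theta_1 + phi_1 = 0.62 + (0.404) = 1.024
Right-hand sides:
  c_0 = sigma^2 (1 + theta_1 psi_1) = 4 * (1 + (0.62)(1.024)) = 4 * 1.63488 = 6.53952
  c_1 = sigma^2 theta_1 = 4 * (0.62) = 2.48
  c_2 = 0
Equations for k = 0 and k = 1 (AR order 1):
  gamma(0) = phi_1 gamma(1) + c_0
  gamma(1) = phi_1 gamma(0) + c_1
Substituting the second into the first: gamma(0) (1 - phi_1^2) = c_0 + phi_1 c_1, so
  gamma(0) = (c_0 + phi_1 c_1) / (1 - phi_1^2) = (6.53952 + (0.404)(2.48)) / (1 - (0.404)^2) = 7.54144 / 0.836784 = 9.012409.
Therefore gamma(0) = 9.0124 (to 4 decimal places).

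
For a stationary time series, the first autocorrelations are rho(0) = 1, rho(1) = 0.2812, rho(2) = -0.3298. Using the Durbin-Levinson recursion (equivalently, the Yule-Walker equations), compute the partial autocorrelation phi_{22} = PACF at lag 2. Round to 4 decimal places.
\phi_{22} = -0.4440

The PACF at lag k is phi_{kk}, the last component of the solution
to the Yule-Walker system G_k phi = r_k where
  (G_k)_{ij} = rho(|i - j|), (r_k)_i = rho(i), i,j = 1..k.
Equivalently, Durbin-Levinson gives phi_{kk} iteratively:
  phi_{11} = rho(1)
  phi_{kk} = [rho(k) - sum_{j=1..k-1} phi_{k-1,j} rho(k-j)]
            / [1 - sum_{j=1..k-1} phi_{k-1,j} rho(j)],
  phi_{k,j} = phi_{k-1,j} - phi_{kk} phi_{k-1,k-j},  j = 1..k-1.
Step k = 1:
  phi_11 = rho(1) = 0.2812.
Step k = 2:
  phi_22 = [rho(2) - phi_11 rho(1)] / [1 - phi_11 rho(1)] = [-0.3298 - (0.2812)(0.2812)] / [1 - (0.2812)(0.2812)]
         = -0.40887344 / 0.92092656 = -0.444.
Therefore phi_{22} = -0.4440.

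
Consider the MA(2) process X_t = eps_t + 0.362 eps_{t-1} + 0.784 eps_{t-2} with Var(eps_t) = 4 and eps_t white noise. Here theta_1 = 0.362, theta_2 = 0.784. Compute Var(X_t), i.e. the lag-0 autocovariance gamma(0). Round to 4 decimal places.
\gamma(0) = 6.9828

For an MA(q) process X_t = eps_t + sum_i theta_i eps_{t-i} with
Var(eps_t) = sigma^2, the variance is
  gamma(0) = sigma^2 * (1 + sum_i theta_i^2).
  sum_i theta_i^2 = (0.362)^2 + (0.784)^2 = 0.131044 + 0.614656 = 0.7457.
  gamma(0) = 4 * (1 + 0.7457) = 4 * 1.7457 = 6.9828.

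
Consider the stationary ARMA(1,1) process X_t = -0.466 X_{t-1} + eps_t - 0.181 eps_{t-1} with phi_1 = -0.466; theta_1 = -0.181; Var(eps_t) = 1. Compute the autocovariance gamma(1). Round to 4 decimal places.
\gamma(1) = -0.8962

Multiply the model equation by X_{t-k} and take expectations. With theta_0 = psi_0 = 1 and psi_j the MA(infinity) weights, this gives
  gamma(k) - sum_i phi_i gamma(k-i) = c_k,
  c_k = sigma^2 * sum_{j=k..q} theta_j psi_{j-k}   (c_k = 0 for k > q),
using gamma(-m) = gamma(m).
psi-weights needed (psi_j = theta_j + sum_i phi_i psi_{j-i}):
  psi_1 = theta_1 + phi_1 = -0.181 + (-0.466) = -0.647
Right-hand sides:
  c_0 = sigma^2 (1 + theta_1 psi_1) = 1 * (1 + (-0.181)(-0.647)) = 1 * 1.117107 = 1.117107
  c_1 = sigma^2 theta_1 = 1 * (-0.181) = -0.181
  c_2 = 0
Equations for k = 0 and k = 1 (AR order 1):
  gamma(0) = phi_1 gamma(1) + c_0
  gamma(1) = phi_1 gamma(0) + c_1
Substituting the second into the first: gamma(0) (1 - phi_1^2) = c_0 + phi_1 c_1, so
  gamma(0) = (c_0 + phi_1 c_1) / (1 - phi_1^2) = (1.117107 + (-0.466)(-0.181)) / (1 - (-0.466)^2) = 1.201453 / 0.782844 = 1.534729.
  gamma(1) = phi_1 gamma(0) + c_1 = (-0.466)(1.534729) + (-0.181) = -0.896183.
Therefore gamma(1) = -0.8962 (to 4 decimal places).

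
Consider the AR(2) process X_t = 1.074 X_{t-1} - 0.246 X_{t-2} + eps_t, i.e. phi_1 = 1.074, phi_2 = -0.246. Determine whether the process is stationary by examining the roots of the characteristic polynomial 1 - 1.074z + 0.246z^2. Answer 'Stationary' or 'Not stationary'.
\text{Stationary}

The AR(p) characteristic polynomial is P(z) = 1 - 1.074z + 0.246z^2.
Stationarity requires all roots to lie outside the unit circle, i.e. |z| > 1 for every root.
Set 1 + (-1.074) z + (0.246) z^2 = 0, i.e. a z^2 + b z + c = 0 with a = 0.246, b = -1.074, c = 1.
Discriminant D = b^2 - 4ac = (-1.074)^2 - 4*(0.246)*1 = 1.153476 - (0.984) = 0.169476.
D >= 0, so the roots are real: z = (-b +/- sqrt(D)) / (2a) = (1.074 +/- 0.411675) / (0.492).
  z_1 = (1.074 + 0.411675) / (0.492) = 3.0197,   |z_1| = 3.0197.
  z_2 = (1.074 - 0.411675) / (0.492) = 1.3462,   |z_2| = 1.3462.
Moduli of all roots: 3.0197, 1.3462.
All moduli strictly greater than 1? Yes.
Verdict: Stationary.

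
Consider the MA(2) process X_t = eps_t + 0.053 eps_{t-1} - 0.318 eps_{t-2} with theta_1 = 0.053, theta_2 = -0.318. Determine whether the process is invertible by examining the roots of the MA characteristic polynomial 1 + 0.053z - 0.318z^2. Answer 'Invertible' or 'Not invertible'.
\text{Invertible}

The MA(q) characteristic polynomial is P(z) = 1 + 0.053z - 0.318z^2.
Invertibility requires all roots to lie outside the unit circle, i.e. |z| > 1 for every root.
Set 1 + (0.053) z + (-0.318) z^2 = 0, i.e. a z^2 + b z + c = 0 with a = -0.318, b = 0.053, c = 1.
Discriminant D = b^2 - 4ac = (0.053)^2 - 4*(-0.318)*1 = 0.002809 - (-1.272) = 1.274809.
D >= 0, so the roots are real: z = (-b +/- sqrt(D)) / (2a) = (-0.053 +/- 1.129074) / (-0.636).
  z_1 = (-0.053 + 1.129074) / (-0.636) = -1.6919,   |z_1| = 1.6919.
  z_2 = (-0.053 - 1.129074) / (-0.636) = 1.8586,   |z_2| = 1.8586.
Moduli of all roots: 1.6919, 1.8586.
All moduli strictly greater than 1? Yes.
Verdict: Invertible.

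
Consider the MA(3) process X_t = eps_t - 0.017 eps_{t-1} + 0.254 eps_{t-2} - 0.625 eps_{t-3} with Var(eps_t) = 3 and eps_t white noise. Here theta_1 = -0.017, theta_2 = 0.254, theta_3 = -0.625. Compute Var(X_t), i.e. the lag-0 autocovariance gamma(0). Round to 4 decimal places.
\gamma(0) = 4.3663

For an MA(q) process X_t = eps_t + sum_i theta_i eps_{t-i} with
Var(eps_t) = sigma^2, the variance is
  gamma(0) = sigma^2 * (1 + sum_i theta_i^2).
  sum_i theta_i^2 = (-0.017)^2 + (0.254)^2 + (-0.625)^2 = 0.000289 + 0.064516 + 0.390625 = 0.45543.
  gamma(0) = 3 * (1 + 0.45543) = 3 * 1.45543 = 4.36629, which rounds to 4.3663.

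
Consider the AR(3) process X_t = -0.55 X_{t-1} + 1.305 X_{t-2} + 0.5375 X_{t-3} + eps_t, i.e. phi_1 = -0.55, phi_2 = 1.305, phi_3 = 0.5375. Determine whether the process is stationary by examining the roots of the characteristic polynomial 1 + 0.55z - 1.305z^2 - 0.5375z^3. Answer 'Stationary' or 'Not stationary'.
\text{Not stationary}

The AR(p) characteristic polynomial is P(z) = 1 + 0.55z - 1.305z^2 - 0.5375z^3.
Stationarity requires all roots to lie outside the unit circle, i.e. |z| > 1 for every root.
Degree 3: look for a simple real root z0 first, then factor out (1 - z/z0) and solve the remaining quadratic.
Testing z0 = -0.8: P(-0.8) = 1 + (0.55)(-0.8) + (-1.305)(-0.8)^2 + (-0.5375)(-0.8)^3
  = 1 + (-0.44) + (-0.8352) + (0.2752) = 0.  So z_0 = -0.8 is a root, |z_0| = 0.8.
Divide out the factor (1 + 1.25 z) = (1 - z/z0) (since 1/z0 = -1.25):
  P(z) = (1 + 1.25 z)(1 + (-0.7) z + (-0.43) z^2)
  [check: z-coef -0.7 - (-1.25) = 0.55; z^2-coef -0.43 - (-1.25)(-0.7) = -1.305; z^3-coef -(-1.25)(-0.43) = -0.5375.]
Remaining roots from the quadratic factor 1 + (-0.7) z + (-0.43) z^2:
  Set 1 + (-0.7) z + (-0.43) z^2 = 0, i.e. a z^2 + b z + c = 0 with a = -0.43, b = -0.7, c = 1.
  Discriminant D = b^2 - 4ac = (-0.7)^2 - 4*(-0.43)*1 = 0.49 - (-1.72) = 2.21.
  D >= 0, so the roots are real: z = (-b +/- sqrt(D)) / (2a) = (0.7 +/- 1.486607) / (-0.86).
    z_1 = (0.7 + 1.486607) / (-0.86) = -2.5426,   |z_1| = 2.5426.
    z_2 = (0.7 - 1.486607) / (-0.86) = 0.9147,   |z_2| = 0.9147.
Moduli of all roots: 0.8000, 2.5426, 0.9147.
All moduli strictly greater than 1? No.
Verdict: Not stationary.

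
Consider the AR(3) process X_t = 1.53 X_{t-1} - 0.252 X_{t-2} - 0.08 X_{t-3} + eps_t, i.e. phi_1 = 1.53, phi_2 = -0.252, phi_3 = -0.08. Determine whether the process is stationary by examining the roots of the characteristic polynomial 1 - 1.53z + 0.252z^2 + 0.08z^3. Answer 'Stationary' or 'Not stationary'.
\text{Not stationary}

The AR(p) characteristic polynomial is P(z) = 1 - 1.53z + 0.252z^2 + 0.08z^3.
Stationarity requires all roots to lie outside the unit circle, i.e. |z| > 1 for every root.
Degree 3: look for a simple real root z0 first, then factor out (1 - z/z0) and solve the remaining quadratic.
Testing z0 = 2.5: P(2.5) = 1 + (-1.53)(2.5) + (0.252)(2.5)^2 + (0.08)(2.5)^3
  = 1 + (-3.825) + (1.575) + (1.25) = 0.  So z_0 = 2.5 is a root, |z_0| = 2.5.
Divide out the factor (1 - 0.4 z) = (1 - z/z0) (since 1/z0 = 0.4):
  P(z) = (1 - 0.4 z)(1 + (-1.13) z + (-0.2) z^2)
  [check: z-coef -1.13 - (0.4) = -1.53; z^2-coef -0.2 - (0.4)(-1.13) = 0.252; z^3-coef -(0.4)(-0.2) = 0.08.]
Remaining roots from the quadratic factor 1 + (-1.13) z + (-0.2) z^2:
  Set 1 + (-1.13) z + (-0.2) z^2 = 0, i.e. a z^2 + b z + c = 0 with a = -0.2, b = -1.13, c = 1.
  Discriminant D = b^2 - 4ac = (-1.13)^2 - 4*(-0.2)*1 = 1.2769 - (-0.8) = 2.0769.
  D >= 0, so the roots are real: z = (-b +/- sqrt(D)) / (2a) = (1.13 +/- 1.441145) / (-0.4).
    z_1 = (1.13 + 1.441145) / (-0.4) = -6.4279,   |z_1| = 6.4279.
    z_2 = (1.13 - 1.441145) / (-0.4) = 0.7779,   |z_2| = 0.7779.
Moduli of all roots: 2.5000, 6.4279, 0.7779.
All moduli strictly greater than 1? No.
Verdict: Not stationary.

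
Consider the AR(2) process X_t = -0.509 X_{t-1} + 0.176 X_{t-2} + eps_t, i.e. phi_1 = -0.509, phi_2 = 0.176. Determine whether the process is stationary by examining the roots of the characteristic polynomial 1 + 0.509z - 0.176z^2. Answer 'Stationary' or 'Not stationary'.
\text{Stationary}

The AR(p) characteristic polynomial is P(z) = 1 + 0.509z - 0.176z^2.
Stationarity requires all roots to lie outside the unit circle, i.e. |z| > 1 for every root.
Set 1 + (0.509) z + (-0.176) z^2 = 0, i.e. a z^2 + b z + c = 0 with a = -0.176, b = 0.509, c = 1.
Discriminant D = b^2 - 4ac = (0.509)^2 - 4*(-0.176)*1 = 0.259081 - (-0.704) = 0.963081.
D >= 0, so the roots are real: z = (-b +/- sqrt(D)) / (2a) = (-0.509 +/- 0.981367) / (-0.352).
  z_1 = (-0.509 + 0.981367) / (-0.352) = -1.342,   |z_1| = 1.342.
  z_2 = (-0.509 - 0.981367) / (-0.352) = 4.234,   |z_2| = 4.234.
Moduli of all roots: 1.3420, 4.2340.
All moduli strictly greater than 1? Yes.
Verdict: Stationary.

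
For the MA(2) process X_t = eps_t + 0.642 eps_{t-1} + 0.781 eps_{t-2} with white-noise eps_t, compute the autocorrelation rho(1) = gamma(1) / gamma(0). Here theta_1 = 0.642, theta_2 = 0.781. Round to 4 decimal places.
\rho(1) = 0.5654

For an MA(q) process with theta_0 = 1, the autocovariance is
  gamma(k) = sigma^2 * sum_{i=0..q-k} theta_i * theta_{i+k},
and rho(k) = gamma(k) / gamma(0). Sigma^2 cancels.
  numerator   = (1)*(0.642) + (0.642)*(0.781) = 1.143402.
  denominator = (1)^2 + (0.642)^2 + (0.781)^2 = 2.022125.
  rho(1) = 1.143402 / 2.022125 = 0.5654.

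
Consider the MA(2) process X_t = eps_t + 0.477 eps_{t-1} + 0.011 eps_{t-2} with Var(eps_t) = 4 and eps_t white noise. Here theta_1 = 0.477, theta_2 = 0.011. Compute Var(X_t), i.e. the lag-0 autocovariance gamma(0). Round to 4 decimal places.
\gamma(0) = 4.9106

For an MA(q) process X_t = eps_t + sum_i theta_i eps_{t-i} with
Var(eps_t) = sigma^2, the variance is
  gamma(0) = sigma^2 * (1 + sum_i theta_i^2).
  sum_i theta_i^2 = (0.477)^2 + (0.011)^2 = 0.227529 + 0.000121 = 0.22765.
  gamma(0) = 4 * (1 + 0.22765) = 4 * 1.22765 = 4.9106.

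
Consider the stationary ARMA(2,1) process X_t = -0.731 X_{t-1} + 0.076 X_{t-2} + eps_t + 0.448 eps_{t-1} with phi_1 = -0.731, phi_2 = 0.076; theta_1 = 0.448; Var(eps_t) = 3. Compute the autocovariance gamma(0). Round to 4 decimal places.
\gamma(0) = 3.9670

Multiply the model equation by X_{t-k} and take expectations. With theta_0 = psi_0 = 1 and psi_j the MA(infinity) weights, this gives
  gamma(k) - sum_i phi_i gamma(k-i) = c_k,
  c_k = sigma^2 * sum_{j=k..q} theta_j psi_{j-k}   (c_k = 0 for k > q),
using gamma(-m) = gamma(m).
psi-weights needed (psi_j = theta_j + sum_i phi_i psi_{j-i}):
  psi_1 = theta_1 + phi_1 = 0.448 + (-0.731) = -0.283
Right-hand sides:
  c_0 = sigma^2 (1 + theta_1 psi_1) = 3 * (1 + (0.448)(-0.283)) = 3 * 0.873216 = 2.619648
  c_1 = sigma^2 theta_1 = 3 * (0.448) = 1.344
  c_2 = 0
Equations for k = 0, 1, 2 (AR order 2, c_2 = 0):
  (E0) gamma(0) = phi_1 gamma(1) + phi_2 gamma(2) + c_0
  (E1) gamma(1) = phi_1 gamma(0) + phi_2 gamma(1) + c_1
  (E2) gamma(2) = phi_1 gamma(1) + phi_2 gamma(0)
From (E1): gamma(1) = A gamma(0) + B with
  A = phi_1 / (1 - phi_2) = -0.731 / 0.924 = -0.791126,   B = c_1 / (1 - phi_2) = 1.344 / 0.924 = 1.454545.
Insert (E2) into (E0): gamma(0) (1 - phi_2^2) = phi_1 (1 + phi_2) gamma(1) + c_0.
  phi_1 (1 + phi_2) = (-0.731)(1.076) = -0.786556,   1 - phi_2^2 = 0.994224.
Replace gamma(1) by A gamma(0) + B and collect gamma(0):
  gamma(0) [0.994224 - (-0.786556)(-0.791126)] = (-0.786556)(1.454545) + 2.619648
  gamma(0) * 0.371959 = 1.475567
  gamma(0) = 1.475567 / 0.371959 = 3.967009.
Therefore gamma(0) = 3.9670 (to 4 decimal places).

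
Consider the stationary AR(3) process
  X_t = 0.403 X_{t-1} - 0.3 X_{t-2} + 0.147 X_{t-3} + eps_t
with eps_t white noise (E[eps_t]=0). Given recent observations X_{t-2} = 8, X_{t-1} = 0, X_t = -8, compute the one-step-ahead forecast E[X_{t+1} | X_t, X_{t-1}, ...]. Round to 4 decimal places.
E[X_{t+1} \mid \mathcal F_t] = -2.0480

For an AR(p) model X_t = c + sum_i phi_i X_{t-i} + eps_t, the
one-step-ahead conditional mean is
  E[X_{t+1} | X_t, ...] = c + sum_i phi_i X_{t+1-i}.
Substitute known values:
  E[X_{t+1} | ...] = (0.403) * (-8) + (-0.3) * (0) + (0.147) * (8)
                   = -2.0480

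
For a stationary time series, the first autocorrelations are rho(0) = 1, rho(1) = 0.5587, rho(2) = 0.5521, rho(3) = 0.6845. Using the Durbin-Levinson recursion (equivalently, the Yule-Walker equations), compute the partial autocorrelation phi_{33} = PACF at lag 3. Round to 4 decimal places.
\phi_{33} = 0.4779

The PACF at lag k is phi_{kk}, the last component of the solution
to the Yule-Walker system G_k phi = r_k where
  (G_k)_{ij} = rho(|i - j|), (r_k)_i = rho(i), i,j = 1..k.
Equivalently, Durbin-Levinson gives phi_{kk} iteratively:
  phi_{11} = rho(1)
  phi_{kk} = [rho(k) - sum_{j=1..k-1} phi_{k-1,j} rho(k-j)]
            / [1 - sum_{j=1..k-1} phi_{k-1,j} rho(j)],
  phi_{k,j} = phi_{k-1,j} - phi_{kk} phi_{k-1,k-j},  j = 1..k-1.
Step k = 1:
  phi_11 = rho(1) = 0.5587.
Step k = 2:
  phi_22 = [rho(2) - phi_11 rho(1)] / [1 - phi_11 rho(1)] = [0.5521 - (0.5587)(0.5587)] / [1 - (0.5587)(0.5587)]
         = 0.23995431 / 0.68785431 = 0.348845.
  Update: phi_21 = phi_11 - phi_22 phi_11 = 0.5587 - (0.348845)(0.5587) = 0.3638.
Step k = 3:
  phi_33 = [rho(3) - phi_21 rho(2) - phi_22 rho(1)] / [1 - phi_21 rho(1) - phi_22 rho(2)]
    numerator   = 0.6845 - (0.3638)(0.5521) - (0.348845)(0.5587) = 0.28874624
    denominator = 1 - (0.3638)(0.5587) - (0.348845)(0.5521) = 0.60414753
  phi_33 = 0.28874624 / 0.60414753 = 0.4779.
Therefore phi_{33} = 0.4779.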